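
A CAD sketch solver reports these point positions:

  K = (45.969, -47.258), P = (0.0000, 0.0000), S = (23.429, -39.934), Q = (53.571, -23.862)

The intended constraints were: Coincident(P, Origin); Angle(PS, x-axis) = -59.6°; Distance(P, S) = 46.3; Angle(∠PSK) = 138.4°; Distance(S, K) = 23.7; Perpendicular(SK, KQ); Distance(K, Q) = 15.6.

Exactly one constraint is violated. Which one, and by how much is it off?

Distance(K, Q) = 15.6 — off by 9.00.

P = (0.00, 0.00) ✓; PS at -59.60° ✓; |PS| = 46.30 ✓; ∠PSK = 138.4° ✓; |SK| = 23.70 ✓; ∠(SK, KQ) = 90.00° ✓; |KQ| = 24.60 ✗.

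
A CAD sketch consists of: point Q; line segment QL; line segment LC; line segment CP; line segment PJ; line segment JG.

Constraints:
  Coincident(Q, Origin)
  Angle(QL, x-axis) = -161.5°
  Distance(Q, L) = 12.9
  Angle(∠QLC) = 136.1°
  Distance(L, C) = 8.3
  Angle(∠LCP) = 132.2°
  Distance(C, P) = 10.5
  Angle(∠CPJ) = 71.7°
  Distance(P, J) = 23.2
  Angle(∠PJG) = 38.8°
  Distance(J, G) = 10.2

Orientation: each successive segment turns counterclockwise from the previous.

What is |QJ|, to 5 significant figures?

8.9217

∠LCP = 132.2° gives CP at -69.800° from the x-axis; with |CP| = 10.5, P = (-12.453, -21.303). ∠CPJ = 71.7° gives PJ at 38.500° from the x-axis; with |PJ| = 23.2, J = (5.7034, -6.8606). Then |QJ| = |J − Q| = 8.9217.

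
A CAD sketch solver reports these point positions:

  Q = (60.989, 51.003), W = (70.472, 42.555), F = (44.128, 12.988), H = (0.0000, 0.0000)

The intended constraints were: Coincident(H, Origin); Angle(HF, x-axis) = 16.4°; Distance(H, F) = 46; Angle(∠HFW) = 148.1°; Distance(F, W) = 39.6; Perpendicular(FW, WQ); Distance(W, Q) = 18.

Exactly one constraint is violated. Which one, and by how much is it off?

Distance(W, Q) = 18 — off by 5.30.

H = (0.00, 0.00) ✓; HF at 16.40° ✓; |HF| = 46.00 ✓; ∠HFW = 148.1° ✓; |FW| = 39.60 ✓; ∠(FW, WQ) = 90.00° ✓; |WQ| = 12.70 ✗.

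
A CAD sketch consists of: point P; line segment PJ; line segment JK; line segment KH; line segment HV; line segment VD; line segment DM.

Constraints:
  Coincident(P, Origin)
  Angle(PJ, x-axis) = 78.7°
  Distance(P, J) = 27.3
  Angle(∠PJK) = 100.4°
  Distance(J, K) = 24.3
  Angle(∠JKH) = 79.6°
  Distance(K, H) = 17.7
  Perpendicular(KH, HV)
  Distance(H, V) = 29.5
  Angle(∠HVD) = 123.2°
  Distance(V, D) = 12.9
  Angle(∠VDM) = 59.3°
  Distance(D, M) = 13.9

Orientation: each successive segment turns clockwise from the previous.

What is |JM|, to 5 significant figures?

2.2709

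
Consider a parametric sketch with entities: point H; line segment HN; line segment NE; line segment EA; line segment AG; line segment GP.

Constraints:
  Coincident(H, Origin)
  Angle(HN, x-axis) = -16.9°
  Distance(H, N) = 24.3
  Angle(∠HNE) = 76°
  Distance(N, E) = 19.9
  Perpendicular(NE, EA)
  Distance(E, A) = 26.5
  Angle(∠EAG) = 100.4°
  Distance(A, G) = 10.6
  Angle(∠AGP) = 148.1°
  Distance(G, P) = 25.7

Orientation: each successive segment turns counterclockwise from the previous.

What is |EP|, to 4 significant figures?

39.24

H is at the origin; HN runs at -16.9° with length 24.3, so N = (23.25, -7.064). ∠HNE = 76.0° gives NE at 87.10° from the x-axis; with |NE| = 19.9, E = (24.26, 12.81). The perpendicularity gives EA at right angles to NE, so EA runs at 177.1°; with |EA| = 26.5, A = (-2.209, 14.15). ∠EAG = 100.4° gives AG at -103.3° from the x-axis; with |AG| = 10.6, G = (-4.647, 3.835). ∠AGP = 148.1° gives GP at -71.40° from the x-axis; with |GP| = 25.7, P = (3.550, -20.52). Then |EP| = |P − E| = 39.24.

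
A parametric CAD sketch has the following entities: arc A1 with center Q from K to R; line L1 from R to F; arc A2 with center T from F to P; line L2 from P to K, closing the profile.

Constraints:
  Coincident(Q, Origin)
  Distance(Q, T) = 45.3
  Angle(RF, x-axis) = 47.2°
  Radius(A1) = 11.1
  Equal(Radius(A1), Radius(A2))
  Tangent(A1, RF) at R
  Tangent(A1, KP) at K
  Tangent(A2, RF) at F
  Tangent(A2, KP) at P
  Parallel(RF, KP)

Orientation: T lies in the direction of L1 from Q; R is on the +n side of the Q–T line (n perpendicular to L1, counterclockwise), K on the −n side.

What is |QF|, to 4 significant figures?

46.64

The slot axis is L1's direction at 47.2°, so u = (cos 47.2°, sin 47.2°) = (0.6794, 0.7337) and n = (−sin 47.2°, cos 47.2°) = (-0.7337, 0.6794). Q is at the origin and T lies 45.3 along u from Q, so T = 45.3·u = (30.78, 33.24). Tangency of A1 to both parallel lines with radius 11.1 puts R and K at Q ± 11.1·n: R = (-8.144, 7.542), K = (8.144, -7.542). Equal radii place F and P the same way about T: F = T + 11.1·n = (22.63, 40.78), P = T − 11.1·n = (38.92, 25.70). Then |QF| = |F − Q| = 46.64.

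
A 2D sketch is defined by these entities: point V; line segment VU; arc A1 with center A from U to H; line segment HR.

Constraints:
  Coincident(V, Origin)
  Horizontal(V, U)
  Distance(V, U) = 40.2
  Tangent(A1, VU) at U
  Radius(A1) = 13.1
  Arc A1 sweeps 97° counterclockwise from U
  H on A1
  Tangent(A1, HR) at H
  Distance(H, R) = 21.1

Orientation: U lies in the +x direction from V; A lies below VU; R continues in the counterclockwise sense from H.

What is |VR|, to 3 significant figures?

46.4

V is at the origin; VU is horizontal with |VU| = 40.2 and U on the +x side, so U = (40.2, 0.00). Tangency of A1 to VU means the radius AU is perpendicular to VU, so A = U + (0, -13.1) = (40.2, -13.1). On A1, U sits at bearing 90° from A; a 97° counterclockwise sweep puts H at bearing 187°, so H = A + 13.1·(cos 187°, sin 187°) = (27.2, -14.7). Tangency of A1 to HR means the radius AH is perpendicular to HR, so HR runs along (−sin 187°, cos 187°); with |HR| = 21.1, R = (29.8, -35.6). Then |VR| = |R − V| = 46.4.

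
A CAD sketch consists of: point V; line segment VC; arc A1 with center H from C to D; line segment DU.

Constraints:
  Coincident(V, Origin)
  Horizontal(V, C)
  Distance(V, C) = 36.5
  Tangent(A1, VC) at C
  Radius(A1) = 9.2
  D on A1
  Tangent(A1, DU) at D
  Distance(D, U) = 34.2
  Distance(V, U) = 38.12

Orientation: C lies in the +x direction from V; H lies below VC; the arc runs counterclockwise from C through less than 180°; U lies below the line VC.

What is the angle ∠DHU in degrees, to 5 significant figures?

74.944°

V is at the origin; VC is horizontal with |VC| = 36.5 and C on the +x side, so C = (36.500, 0.0000). The tangent condition forces HC to be normal to VC, so H = C + (0, -9.2) = (36.500, -9.2000). Since HD ⟂ DU (tangency), |HU| = √(9.2² + 34.2²) = 35.416 regardless of where D sits on A1. So U lies on both circle(V, 38.12) and circle(H, 35.416); the below-VC intersection is U = (13.111, -35.794). D is the foot of the tangent from U: D = (28.250, -5.1275).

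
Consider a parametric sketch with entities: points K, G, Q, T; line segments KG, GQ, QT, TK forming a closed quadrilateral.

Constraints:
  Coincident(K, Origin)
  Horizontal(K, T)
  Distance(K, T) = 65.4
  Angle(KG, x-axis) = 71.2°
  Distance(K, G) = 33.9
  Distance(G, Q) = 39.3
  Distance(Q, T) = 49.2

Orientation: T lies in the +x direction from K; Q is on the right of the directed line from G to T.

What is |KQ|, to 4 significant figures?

18.00

K is at the origin; KT is horizontal with |KT| = 65.4 and T in +x, so T = (65.4, 0). KG runs at 71.2° with |KG| = 33.9, so G = (10.92, 32.09). Q is determined by |GQ| = 39.3 and |QT| = 49.2 together: it lies at the intersection of circle(G, 39.3) and circle(T, 49.2). With |GT| = 63.23, the foot of the radical line on GT is 24.68 from G and the perpendicular offset is √(39.3² − 24.68²) = 30.58. Taking the right-of-GT solution: Q = (16.67, -6.786).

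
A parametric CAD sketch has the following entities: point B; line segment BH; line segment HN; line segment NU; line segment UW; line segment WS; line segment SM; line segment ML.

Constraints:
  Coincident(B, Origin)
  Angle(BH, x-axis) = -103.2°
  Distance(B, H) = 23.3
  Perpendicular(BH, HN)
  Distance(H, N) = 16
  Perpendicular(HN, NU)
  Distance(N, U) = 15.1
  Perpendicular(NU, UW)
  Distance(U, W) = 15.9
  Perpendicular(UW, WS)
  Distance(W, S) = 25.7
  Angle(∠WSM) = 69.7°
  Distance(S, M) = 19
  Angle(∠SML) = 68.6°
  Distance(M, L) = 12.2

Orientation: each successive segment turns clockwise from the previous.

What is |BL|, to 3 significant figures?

20.7

B is at the origin; BH runs at -103.2° with length 23.3, so H = (-5.32, -22.7). The perpendicularity gives HN at right angles to BH, so HN runs at 167°; with |HN| = 16.0, N = (-20.9, -19.0). HN ⟂ NU, so NU runs at 76.8°; with |NU| = 15.1, U = (-17.4, -4.33). NU is perpendicular to UW, so UW runs at -13.2°; with |UW| = 15.9, W = (-1.97, -7.96). UW ⟂ WS, so WS runs at -103°; with |WS| = 25.7, S = (-7.84, -33.0). ∠WSM = 69.7° gives SM at 146° from the x-axis; with |SM| = 19.0, M = (-23.7, -22.5). ∠SML = 68.6° gives ML at 35.1° from the x-axis; with |ML| = 12.2, L = (-13.7, -15.5). Then |BL| = |L − B| = 20.7.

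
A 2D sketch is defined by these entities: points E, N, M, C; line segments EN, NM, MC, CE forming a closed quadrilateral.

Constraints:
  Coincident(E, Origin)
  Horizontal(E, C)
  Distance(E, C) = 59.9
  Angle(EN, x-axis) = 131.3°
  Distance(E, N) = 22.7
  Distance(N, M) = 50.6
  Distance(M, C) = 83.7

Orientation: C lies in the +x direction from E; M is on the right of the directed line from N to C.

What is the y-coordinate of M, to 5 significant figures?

-33.514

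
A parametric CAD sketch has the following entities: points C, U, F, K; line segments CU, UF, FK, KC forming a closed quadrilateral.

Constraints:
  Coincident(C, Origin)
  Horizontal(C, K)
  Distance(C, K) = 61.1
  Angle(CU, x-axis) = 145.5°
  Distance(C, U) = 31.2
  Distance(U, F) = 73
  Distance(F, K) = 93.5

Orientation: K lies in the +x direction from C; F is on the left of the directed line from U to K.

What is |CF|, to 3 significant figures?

80.8

C is at the origin; C and K share the same y with |CK| = 61.1 and K in +x, so K = (61.1, 0). CU runs at 145.5° with |CU| = 31.2, so U = (-25.7, 17.7). F is determined by |UF| = 73.0 and |FK| = 93.5 together: it lies at the intersection of circle(U, 73.0) and circle(K, 93.5). With |UK| = 88.6, the foot of the radical line on UK is 25.0 from U and the perpendicular offset is √(73.0² − 25.0²) = 68.6. Taking the left-of-UK solution: F = (12.5, 79.9).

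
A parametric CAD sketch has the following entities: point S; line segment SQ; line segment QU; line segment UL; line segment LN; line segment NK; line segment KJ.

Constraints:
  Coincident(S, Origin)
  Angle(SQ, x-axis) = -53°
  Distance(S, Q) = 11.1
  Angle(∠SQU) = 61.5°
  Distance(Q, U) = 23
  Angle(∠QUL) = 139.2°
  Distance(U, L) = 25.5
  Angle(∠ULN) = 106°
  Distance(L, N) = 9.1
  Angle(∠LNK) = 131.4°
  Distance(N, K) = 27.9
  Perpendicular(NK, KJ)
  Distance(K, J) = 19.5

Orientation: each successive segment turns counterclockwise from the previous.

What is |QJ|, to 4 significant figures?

15.49

∠LNK = 131.4° gives NK at -131.1° from the x-axis; with |NK| = 27.9, K = (-18.38, 15.47). NK ⟂ KJ, so KJ runs at -41.10°; with |KJ| = 19.5, J = (-3.685, 2.648). Then |QJ| = |J − Q| = 15.49.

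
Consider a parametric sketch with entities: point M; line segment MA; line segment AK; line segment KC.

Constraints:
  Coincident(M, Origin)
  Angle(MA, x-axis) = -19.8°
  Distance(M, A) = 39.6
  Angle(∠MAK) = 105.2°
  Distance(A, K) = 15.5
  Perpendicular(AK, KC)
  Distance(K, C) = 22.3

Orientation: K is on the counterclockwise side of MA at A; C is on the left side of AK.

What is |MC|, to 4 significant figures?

30.38

∠MAK = 105.2°, so AK runs at -19.8° + (180° − 105.2°) = 55.00° from the x-axis; with |AK| = 15.5, K = A + 15.5·(cos 55.00°, sin 55.00°) = (46.15, -0.7172). AK ⟂ KC; with |KC| = 22.3 on the left of AK, C = K + 22.3·(-0.8192, 0.5736) = (27.88, 12.07). Then |MC| = |C − M| = 30.38.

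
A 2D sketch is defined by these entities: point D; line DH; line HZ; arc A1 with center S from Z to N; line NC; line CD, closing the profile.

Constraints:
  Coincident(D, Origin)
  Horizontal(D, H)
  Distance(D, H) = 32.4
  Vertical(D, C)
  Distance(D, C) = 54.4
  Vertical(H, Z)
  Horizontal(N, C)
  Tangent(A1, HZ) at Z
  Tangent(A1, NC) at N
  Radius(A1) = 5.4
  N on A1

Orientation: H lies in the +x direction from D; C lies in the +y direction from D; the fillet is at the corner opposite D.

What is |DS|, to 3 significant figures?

55.9

D is at the origin; DH is horizontal with |DH| = 32.4 and H on the +x side, so H = (32.4, 0.00). DC is vertical with |DC| = 54.4 and C on the +y side, so C = (0.00, 54.4). The virtual corner opposite D is at (32.4, 54.4). The tangent condition forces SZ to be normal to HZ and A1 meets NC tangentially, so SN is at right angles to NC, with radius 5.4, so the center S sits 5.4 in from both sides at S = (27.0, 49.0). Then |DS| = |S − D| = 55.9.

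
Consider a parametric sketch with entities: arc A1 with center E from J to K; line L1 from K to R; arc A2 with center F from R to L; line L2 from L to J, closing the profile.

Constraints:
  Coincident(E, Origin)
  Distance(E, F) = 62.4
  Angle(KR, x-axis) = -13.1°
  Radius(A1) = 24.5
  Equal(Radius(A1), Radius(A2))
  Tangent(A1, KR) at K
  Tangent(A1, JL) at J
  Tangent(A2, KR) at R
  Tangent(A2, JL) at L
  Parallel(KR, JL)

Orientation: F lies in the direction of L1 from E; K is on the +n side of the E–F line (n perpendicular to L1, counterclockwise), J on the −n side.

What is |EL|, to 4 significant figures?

67.04

The slot axis is L1's direction at -13.1°, so u = (cos -13.1°, sin -13.1°) = (0.9740, -0.2267) and n = (−sin -13.1°, cos -13.1°) = (0.2267, 0.9740). E is at the origin and F lies 62.4 along u from E, so F = 62.4·u = (60.78, -14.14). Tangency of A1 to both parallel lines with radius 24.5 puts K and J at E ± 24.5·n: K = (5.553, 23.86), J = (-5.553, -23.86). Equal radii place R and L the same way about F: R = F + 24.5·n = (66.33, 9.719), L = F − 24.5·n = (55.22, -38.01). Then |EL| = |L − E| = 67.04.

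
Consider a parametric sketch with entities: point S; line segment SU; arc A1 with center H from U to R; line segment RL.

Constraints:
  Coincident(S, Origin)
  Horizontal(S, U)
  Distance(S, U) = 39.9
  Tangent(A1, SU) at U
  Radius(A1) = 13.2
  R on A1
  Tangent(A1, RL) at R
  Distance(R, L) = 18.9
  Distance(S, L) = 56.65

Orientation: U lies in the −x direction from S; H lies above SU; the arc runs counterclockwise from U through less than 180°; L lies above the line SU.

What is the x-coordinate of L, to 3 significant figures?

-43.8

Checks: |HU| = 13.20 ✓; |HR| = 13.20 ✓; ∠(HR, RL) = 90.00° ✓; |RL| = 18.90 ✓; |SL| = 56.65 ✓.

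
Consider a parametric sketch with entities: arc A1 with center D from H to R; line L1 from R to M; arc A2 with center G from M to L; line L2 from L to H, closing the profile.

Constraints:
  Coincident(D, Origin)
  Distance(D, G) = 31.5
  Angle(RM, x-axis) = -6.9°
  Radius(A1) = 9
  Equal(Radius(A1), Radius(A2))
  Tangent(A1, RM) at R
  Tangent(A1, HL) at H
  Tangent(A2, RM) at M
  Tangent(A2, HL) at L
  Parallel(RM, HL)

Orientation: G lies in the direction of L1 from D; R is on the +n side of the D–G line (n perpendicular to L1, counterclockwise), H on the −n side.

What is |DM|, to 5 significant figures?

32.760

The slot axis is L1's direction at -6.9°, so u = (cos -6.9°, sin -6.9°) = (0.99276, -0.12014) and n = (−sin -6.9°, cos -6.9°) = (0.12014, 0.99276). D is at the origin and G lies 31.5 along u from D, so G = 31.5·u = (31.272, -3.7843). Tangency of A1 to both parallel lines with radius 9.0 puts R and H at D ± 9.0·n: R = (1.0812, 8.9348), H = (-1.0812, -8.9348). Equal radii place M and L the same way about G: M = G + 9.0·n = (32.353, 5.1505), L = G − 9.0·n = (30.191, -12.719). Then |DM| = |M − D| = 32.760.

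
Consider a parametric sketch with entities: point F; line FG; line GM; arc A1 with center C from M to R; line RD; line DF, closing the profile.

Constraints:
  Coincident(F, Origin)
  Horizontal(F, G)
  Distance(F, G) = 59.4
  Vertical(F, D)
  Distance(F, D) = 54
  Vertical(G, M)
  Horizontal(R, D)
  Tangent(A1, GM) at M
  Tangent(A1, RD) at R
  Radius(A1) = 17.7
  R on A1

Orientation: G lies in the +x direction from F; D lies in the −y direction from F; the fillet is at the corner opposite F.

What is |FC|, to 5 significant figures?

55.286

F is at the origin; FG is horizontal with |FG| = 59.4 and G on the +x side, so G = (59.400, 0.0000). FD is vertical with |FD| = 54.0 and D on the −y side, so D = (0.0000, -54.000). The virtual corner opposite F is at (59.400, -54.000). Since A1 is tangent to GM there, CM ⟂ GM and tangency of A1 to RD means the radius CR is perpendicular to RD, with radius 17.7, so the center C sits 17.7 in from both sides at C = (41.700, -36.300). Then |FC| = |C − F| = 55.286.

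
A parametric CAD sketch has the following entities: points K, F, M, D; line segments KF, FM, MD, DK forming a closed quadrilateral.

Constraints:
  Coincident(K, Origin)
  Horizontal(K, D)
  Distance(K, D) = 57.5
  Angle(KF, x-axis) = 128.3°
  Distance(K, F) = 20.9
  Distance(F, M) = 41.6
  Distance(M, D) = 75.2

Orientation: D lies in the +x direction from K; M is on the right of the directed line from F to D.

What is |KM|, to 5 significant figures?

28.516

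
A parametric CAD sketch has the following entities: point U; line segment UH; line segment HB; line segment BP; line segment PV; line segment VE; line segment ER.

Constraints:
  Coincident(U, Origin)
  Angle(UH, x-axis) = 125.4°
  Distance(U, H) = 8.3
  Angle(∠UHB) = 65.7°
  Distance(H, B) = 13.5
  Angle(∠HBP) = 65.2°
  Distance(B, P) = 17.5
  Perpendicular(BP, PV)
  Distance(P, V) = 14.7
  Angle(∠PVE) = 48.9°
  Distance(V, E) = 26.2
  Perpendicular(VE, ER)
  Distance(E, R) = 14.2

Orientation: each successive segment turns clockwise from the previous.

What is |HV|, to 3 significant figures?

12.1

∠HBP = 65.2° gives BP at -104° from the x-axis; with |BP| = 17.5, P = (4.29, -7.64). BP is perpendicular to PV, so PV runs at 166°; with |PV| = 14.7, V = (-9.99, -4.16). Then |HV| = |V − H| = 12.1.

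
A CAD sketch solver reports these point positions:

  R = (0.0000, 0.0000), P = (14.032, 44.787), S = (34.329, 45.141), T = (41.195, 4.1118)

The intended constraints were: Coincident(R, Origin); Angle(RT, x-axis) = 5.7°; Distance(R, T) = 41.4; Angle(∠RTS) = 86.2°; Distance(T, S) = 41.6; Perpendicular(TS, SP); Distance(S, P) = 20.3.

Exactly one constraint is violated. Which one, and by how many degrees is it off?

Perpendicular(TS, SP) — off by 8.50°.

R = (0.00, 0.00) ✓; RT at 5.700° ✓; |RT| = 41.40 ✓; ∠RTS = 86.20° ✓; |TS| = 41.60 ✓; ∠(TS, SP) = 81.50° ✗; |SP| = 20.30 ✓.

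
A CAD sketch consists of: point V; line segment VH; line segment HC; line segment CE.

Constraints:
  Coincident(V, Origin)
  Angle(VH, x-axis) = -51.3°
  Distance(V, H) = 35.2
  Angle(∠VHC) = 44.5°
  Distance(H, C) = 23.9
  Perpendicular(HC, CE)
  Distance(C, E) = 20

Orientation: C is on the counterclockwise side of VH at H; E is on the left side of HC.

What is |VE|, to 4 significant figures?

4.825

∠VHC = 44.5°, so HC runs at -51.3° + (180° − 44.5°) = 84.20° from the x-axis; with |HC| = 23.9, C = H + 23.9·(cos 84.20°, sin 84.20°) = (24.42, -3.694). HC ⟂ CE; with |CE| = 20.0 on the left of HC, E = C + 20.0·(-0.9949, 0.1011) = (4.526, -1.672). Then |VE| = |E − V| = 4.825.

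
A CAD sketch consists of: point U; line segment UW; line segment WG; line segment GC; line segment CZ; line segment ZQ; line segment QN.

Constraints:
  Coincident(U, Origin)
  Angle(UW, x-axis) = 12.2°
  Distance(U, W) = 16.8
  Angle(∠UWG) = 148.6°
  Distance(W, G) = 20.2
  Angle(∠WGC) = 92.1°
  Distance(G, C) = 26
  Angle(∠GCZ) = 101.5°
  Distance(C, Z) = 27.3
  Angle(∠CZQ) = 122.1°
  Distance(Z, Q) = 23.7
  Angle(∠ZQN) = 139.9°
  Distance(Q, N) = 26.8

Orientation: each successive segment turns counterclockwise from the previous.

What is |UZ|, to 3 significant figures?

25.3

U is at the origin; UW runs at 12.2° with length 16.8, so W = (16.4, 3.55). ∠UWG = 148.6° gives WG at 43.6° from the x-axis; with |WG| = 20.2, G = (31.0, 17.5). ∠WGC = 92.1° gives GC at 132° from the x-axis; with |GC| = 26.0, C = (13.8, 37.0). ∠GCZ = 101.5° gives CZ at -150° from the x-axis; with |CZ| = 27.3, Z = (-9.82, 23.3). Then |UZ| = |Z − U| = 25.3.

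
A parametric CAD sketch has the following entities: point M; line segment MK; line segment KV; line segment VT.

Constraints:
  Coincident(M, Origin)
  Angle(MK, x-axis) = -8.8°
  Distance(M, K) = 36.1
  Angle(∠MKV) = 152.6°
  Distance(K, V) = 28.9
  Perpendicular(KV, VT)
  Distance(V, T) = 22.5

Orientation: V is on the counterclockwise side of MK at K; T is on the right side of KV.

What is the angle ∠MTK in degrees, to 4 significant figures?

5.213°

∠MKV = 152.6°, so KV runs at -8.8° + (180° − 152.6°) = 18.60° from the x-axis; with |KV| = 28.9, V = K + 28.9·(cos 18.60°, sin 18.60°) = (63.07, 3.695). KV ⟂ VT; with |VT| = 22.5 on the right of KV, T = V + 22.5·(0.3190, -0.9478) = (70.24, -17.63). Then cos ∠MTK = TM·TK / (|TM||TK|), giving 5.213°.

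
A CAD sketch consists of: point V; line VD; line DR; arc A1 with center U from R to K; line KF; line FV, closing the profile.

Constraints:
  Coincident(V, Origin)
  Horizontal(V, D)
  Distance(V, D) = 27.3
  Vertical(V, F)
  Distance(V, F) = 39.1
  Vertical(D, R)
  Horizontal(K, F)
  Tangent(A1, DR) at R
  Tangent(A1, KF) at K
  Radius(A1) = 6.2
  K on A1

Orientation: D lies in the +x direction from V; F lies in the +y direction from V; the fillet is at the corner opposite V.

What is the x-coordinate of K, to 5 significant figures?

21.100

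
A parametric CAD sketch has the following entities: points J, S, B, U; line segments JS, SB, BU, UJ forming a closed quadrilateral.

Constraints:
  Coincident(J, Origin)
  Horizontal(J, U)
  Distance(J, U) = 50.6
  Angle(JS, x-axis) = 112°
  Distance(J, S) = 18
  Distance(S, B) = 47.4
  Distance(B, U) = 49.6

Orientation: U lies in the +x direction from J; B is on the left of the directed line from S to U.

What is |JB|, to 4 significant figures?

55.00

J is at the origin; JU is horizontal with |JU| = 50.6 and U in +x, so U = (50.6, 0). JS runs at 112.0° with |JS| = 18.0, so S = (-6.743, 16.69). B is determined by |SB| = 47.4 and |BU| = 49.6 together: it lies at the intersection of circle(S, 47.4) and circle(U, 49.6). With |SU| = 59.72, the foot of the radical line on SU is 28.07 from S and the perpendicular offset is √(47.4² − 28.07²) = 38.19. Taking the left-of-SU solution: B = (30.89, 45.51).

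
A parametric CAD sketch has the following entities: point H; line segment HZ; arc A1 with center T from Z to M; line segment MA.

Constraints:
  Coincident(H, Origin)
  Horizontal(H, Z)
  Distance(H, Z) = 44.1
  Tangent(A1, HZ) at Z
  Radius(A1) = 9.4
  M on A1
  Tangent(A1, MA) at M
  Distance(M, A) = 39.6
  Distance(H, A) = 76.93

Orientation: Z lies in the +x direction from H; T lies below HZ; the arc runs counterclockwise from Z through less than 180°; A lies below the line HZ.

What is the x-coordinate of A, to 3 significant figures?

61.5

H is at the origin; HZ is horizontal with |HZ| = 44.1 and Z on the +x side, so Z = (44.1, 0.00). The tangent condition forces TZ to be normal to HZ, so T = Z + (0, -9.4) = (44.1, -9.40). Since TM ⟂ MA (tangency), |TA| = √(9.4² + 39.6²) = 40.7 regardless of where M sits on A1. So A lies on both circle(H, 76.93) and circle(T, 40.7); the below-HZ intersection is A = (61.5, -46.2). M is the foot of the tangent from A: M = (36.8, -15.3).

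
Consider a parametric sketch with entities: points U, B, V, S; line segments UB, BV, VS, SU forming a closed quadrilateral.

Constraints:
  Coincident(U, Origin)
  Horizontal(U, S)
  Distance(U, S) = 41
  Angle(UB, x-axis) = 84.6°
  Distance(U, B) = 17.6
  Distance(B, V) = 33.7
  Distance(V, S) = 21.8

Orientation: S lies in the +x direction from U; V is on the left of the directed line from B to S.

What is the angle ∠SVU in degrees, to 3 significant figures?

74.6°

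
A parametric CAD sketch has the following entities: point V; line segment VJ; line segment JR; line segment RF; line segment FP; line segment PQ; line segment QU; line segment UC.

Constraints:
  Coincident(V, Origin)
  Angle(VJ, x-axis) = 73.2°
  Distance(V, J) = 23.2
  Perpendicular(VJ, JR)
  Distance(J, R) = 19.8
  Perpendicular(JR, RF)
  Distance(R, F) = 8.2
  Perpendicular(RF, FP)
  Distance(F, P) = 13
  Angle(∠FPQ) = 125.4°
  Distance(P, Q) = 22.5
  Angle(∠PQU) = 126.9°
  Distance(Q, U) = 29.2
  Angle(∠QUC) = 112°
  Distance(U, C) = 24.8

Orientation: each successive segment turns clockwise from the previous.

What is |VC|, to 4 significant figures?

68.71

V is at the origin; VJ runs at 73.2° with length 23.2, so J = (6.706, 22.21). The perpendicularity gives JR at right angles to VJ, so JR runs at -16.80°; with |JR| = 19.8, R = (25.66, 16.49). JR ⟂ RF, so RF runs at -106.8°; with |RF| = 8.2, F = (23.29, 8.637). RF ⟂ FP, so FP runs at 163.2°; with |FP| = 13.0, P = (10.85, 12.39). ∠FPQ = 125.4° gives PQ at 108.6° from the x-axis; with |PQ| = 22.5, Q = (3.669, 33.72). ∠PQU = 126.9° gives QU at 55.50° from the x-axis; with |QU| = 29.2, U = (20.21, 57.78). ∠QUC = 112.0° gives UC at -12.50° from the x-axis; with |UC| = 24.8, C = (44.42, 52.42). Then |VC| = |C − V| = 68.71.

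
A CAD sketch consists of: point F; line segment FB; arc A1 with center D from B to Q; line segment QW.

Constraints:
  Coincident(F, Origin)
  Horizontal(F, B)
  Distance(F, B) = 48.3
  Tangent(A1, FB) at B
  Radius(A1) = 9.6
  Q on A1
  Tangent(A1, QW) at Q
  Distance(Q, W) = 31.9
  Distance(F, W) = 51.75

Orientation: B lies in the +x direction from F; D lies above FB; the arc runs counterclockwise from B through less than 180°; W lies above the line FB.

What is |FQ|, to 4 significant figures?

57.62

Checks: |DQ| = 9.600 ✓; ∠(DQ, QW) = 90.00° ✓; |QW| = 31.90 ✓; |FW| = 51.75 ✓.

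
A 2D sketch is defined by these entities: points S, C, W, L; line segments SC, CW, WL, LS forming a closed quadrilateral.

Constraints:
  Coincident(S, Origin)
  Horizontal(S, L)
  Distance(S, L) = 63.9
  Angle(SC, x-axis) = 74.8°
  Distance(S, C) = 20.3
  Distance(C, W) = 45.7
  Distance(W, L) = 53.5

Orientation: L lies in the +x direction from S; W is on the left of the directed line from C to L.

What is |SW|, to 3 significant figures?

63.3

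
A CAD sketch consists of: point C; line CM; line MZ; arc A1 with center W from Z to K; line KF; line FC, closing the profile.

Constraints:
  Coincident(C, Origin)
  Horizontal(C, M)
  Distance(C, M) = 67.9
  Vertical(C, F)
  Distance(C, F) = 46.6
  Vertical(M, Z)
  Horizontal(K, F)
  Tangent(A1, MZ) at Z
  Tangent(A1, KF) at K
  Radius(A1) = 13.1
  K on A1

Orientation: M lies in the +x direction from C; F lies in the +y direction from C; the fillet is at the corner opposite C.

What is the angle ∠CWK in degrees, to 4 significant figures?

121.4°

The virtual corner opposite C is at (67.90, 46.60). Since A1 is tangent to MZ there, WZ ⟂ MZ and the tangent condition forces WK to be normal to KF, with radius 13.1, so the center W sits 13.1 in from both sides at W = (54.80, 33.50). That places the tangent points at Z = (67.90, 33.50) on MZ and K = (54.80, 46.60) on KF. Then cos ∠CWK = WC·WK / (|WC||WK|), giving 121.4°.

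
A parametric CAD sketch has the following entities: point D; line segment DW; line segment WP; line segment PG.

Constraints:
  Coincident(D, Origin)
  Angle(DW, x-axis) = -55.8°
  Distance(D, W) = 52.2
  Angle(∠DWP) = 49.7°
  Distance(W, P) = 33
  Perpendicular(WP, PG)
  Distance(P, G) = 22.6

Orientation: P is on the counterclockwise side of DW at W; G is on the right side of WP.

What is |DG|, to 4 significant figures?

62.42

D is at the origin; DW runs at -55.8° with length 52.2, so W = 52.2·(cos -55.8°, sin -55.8°) = (29.34, -43.17). ∠DWP = 49.7°, so WP runs at -55.8° + (180° − 49.7°) = 74.50° from the x-axis; with |WP| = 33.0, P = W + 33.0·(cos 74.50°, sin 74.50°) = (38.16, -11.37). WP is perpendicular to PG; with |PG| = 22.6 on the right of WP, G = P + 22.6·(0.9636, -0.2672) = (59.94, -17.41). Then |DG| = |G − D| = 62.42.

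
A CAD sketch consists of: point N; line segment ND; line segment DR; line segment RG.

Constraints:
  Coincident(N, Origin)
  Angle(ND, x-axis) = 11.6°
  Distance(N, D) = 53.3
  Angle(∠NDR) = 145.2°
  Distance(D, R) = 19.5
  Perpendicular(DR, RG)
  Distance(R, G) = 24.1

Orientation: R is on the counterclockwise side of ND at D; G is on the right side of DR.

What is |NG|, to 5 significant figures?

83.517

N is at the origin; ND runs at 11.6° with length 53.3, so D = 53.3·(cos 11.6°, sin 11.6°) = (52.211, 10.717). ∠NDR = 145.2°, so DR runs at 11.6° + (180° − 145.2°) = 46.400° from the x-axis; with |DR| = 19.5, R = D + 19.5·(cos 46.400°, sin 46.400°) = (65.659, 24.839). DR ⟂ RG; with |RG| = 24.1 on the right of DR, G = R + 24.1·(0.72417, -0.68962) = (83.111, 8.2190). Then |NG| = |G − N| = 83.517.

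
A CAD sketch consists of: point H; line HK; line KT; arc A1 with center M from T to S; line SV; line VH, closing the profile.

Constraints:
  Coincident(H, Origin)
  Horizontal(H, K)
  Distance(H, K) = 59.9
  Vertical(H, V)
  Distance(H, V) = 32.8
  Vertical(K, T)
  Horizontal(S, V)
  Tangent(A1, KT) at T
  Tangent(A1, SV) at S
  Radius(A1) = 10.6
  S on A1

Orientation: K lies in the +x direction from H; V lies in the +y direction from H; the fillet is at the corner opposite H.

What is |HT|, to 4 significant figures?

63.88

The virtual corner opposite H is at (59.90, 32.80). The tangent condition forces MT to be normal to KT and since A1 is tangent to SV there, MS ⟂ SV, with radius 10.6, so the center M sits 10.6 in from both sides at M = (49.30, 22.20). That places the tangent points at T = (59.90, 22.20) on KT and S = (49.30, 32.80) on SV. Then |HT| = |T − H| = 63.88.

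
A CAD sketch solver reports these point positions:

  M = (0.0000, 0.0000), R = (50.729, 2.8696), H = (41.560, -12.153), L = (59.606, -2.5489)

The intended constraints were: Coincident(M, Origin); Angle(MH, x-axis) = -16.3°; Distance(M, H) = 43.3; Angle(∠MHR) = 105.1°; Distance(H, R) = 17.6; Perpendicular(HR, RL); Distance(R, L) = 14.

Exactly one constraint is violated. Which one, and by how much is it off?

Distance(R, L) = 14 — off by 3.60.

M = (0.00, 0.00) ✓; MH at -16.30° ✓; |MH| = 43.30 ✓; ∠MHR = 105.1° ✓; |HR| = 17.60 ✓; ∠(HR, RL) = 90.00° ✓; |RL| = 10.40 ✗.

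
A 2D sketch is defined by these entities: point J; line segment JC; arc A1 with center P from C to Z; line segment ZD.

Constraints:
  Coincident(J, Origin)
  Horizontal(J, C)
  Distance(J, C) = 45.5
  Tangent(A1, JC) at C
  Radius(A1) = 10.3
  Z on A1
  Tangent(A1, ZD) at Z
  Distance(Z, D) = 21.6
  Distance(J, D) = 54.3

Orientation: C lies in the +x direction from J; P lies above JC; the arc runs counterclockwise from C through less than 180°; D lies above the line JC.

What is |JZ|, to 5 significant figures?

56.421

Checks: |JC| = 45.50 ✓; |PZ| = 10.30 ✓; ∠(PZ, ZD) = 90.00° ✓; |ZD| = 21.60 ✓; |JD| = 54.30 ✓.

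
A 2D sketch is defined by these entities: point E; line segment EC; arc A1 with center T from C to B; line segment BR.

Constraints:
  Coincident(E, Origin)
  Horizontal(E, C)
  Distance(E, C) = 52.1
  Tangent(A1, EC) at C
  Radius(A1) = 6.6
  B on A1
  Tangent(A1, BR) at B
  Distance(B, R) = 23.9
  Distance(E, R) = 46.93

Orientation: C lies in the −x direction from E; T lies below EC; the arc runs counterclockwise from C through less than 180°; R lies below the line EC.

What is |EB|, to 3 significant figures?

57.6

Checks: |TC| = 6.600 ✓; |TB| = 6.600 ✓; ∠(TB, BR) = 90.00° ✓; |BR| = 23.90 ✓; |ER| = 46.93 ✓.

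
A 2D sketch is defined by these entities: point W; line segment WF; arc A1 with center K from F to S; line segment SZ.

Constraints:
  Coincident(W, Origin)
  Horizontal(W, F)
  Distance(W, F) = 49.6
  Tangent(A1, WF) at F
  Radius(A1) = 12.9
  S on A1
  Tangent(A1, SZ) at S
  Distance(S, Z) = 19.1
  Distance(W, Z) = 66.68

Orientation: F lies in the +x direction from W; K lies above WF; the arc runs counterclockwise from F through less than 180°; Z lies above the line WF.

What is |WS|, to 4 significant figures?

64.15

Checks: |KS| = 12.90 ✓; ∠(KS, SZ) = 90.00° ✓; |SZ| = 19.10 ✓; |WZ| = 66.68 ✓.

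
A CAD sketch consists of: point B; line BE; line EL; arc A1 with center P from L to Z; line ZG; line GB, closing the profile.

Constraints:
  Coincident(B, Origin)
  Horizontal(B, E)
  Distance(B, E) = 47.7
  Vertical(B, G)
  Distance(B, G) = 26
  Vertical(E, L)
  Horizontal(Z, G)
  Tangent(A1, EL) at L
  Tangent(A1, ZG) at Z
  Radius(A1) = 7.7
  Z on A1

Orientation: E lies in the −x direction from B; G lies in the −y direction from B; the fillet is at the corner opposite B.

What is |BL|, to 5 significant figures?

51.090

B is at the origin; B and E share the same y with |BE| = 47.7 and E on the −x side, so E = (-47.700, 0.0000). B and G share the same x with |BG| = 26.0 and G on the −y side, so G = (0.0000, -26.000). The virtual corner opposite B is at (-47.700, -26.000). A1 meets EL tangentially, so PL is at right angles to EL and A1 meets ZG tangentially, so PZ is at right angles to ZG, with radius 7.7, so the center P sits 7.7 in from both sides at P = (-40.000, -18.300). That places the tangent points at L = (-47.700, -18.300) on EL and Z = (-40.000, -26.000) on ZG. Then |BL| = |L − B| = 51.090.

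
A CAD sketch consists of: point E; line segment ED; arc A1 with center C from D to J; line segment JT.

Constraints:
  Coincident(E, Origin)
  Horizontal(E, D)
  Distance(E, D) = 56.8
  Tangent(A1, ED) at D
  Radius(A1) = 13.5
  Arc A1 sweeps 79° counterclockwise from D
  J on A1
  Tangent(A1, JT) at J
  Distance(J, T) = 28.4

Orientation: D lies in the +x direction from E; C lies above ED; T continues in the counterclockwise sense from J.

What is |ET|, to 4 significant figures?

84.86

E is at the origin; ED is horizontal with |ED| = 56.8 and D on the +x side, so D = (56.80, 0.000). Tangency of A1 to ED means the radius CD is perpendicular to ED, so C = D + (0, 13.5) = (56.80, 13.50). On A1, D sits at bearing -90° from C; a 79° counterclockwise sweep puts J at bearing -11°, so J = C + 13.5·(cos -11°, sin -11°) = (70.05, 10.92). A1 meets JT tangentially, so CJ is at right angles to JT, so JT runs along (−sin -11°, cos -11°); with |JT| = 28.4, T = (75.47, 38.80). Then |ET| = |T − E| = 84.86.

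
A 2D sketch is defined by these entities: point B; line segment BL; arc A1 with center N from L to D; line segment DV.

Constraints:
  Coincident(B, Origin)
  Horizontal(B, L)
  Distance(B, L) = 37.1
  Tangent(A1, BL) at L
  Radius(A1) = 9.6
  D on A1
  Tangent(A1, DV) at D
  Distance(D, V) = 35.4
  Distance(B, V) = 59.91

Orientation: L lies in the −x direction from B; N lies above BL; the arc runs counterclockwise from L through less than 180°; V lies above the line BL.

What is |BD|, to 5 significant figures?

30.516

B is at the origin; B and L share the same y with |BL| = 37.1 and L on the −x side, so L = (-37.100, 0.0000). The tangent condition forces NL to be normal to BL, so N = L + (0, 9.6) = (-37.100, 9.6000). Since ND ⟂ DV (tangency), |NV| = √(9.6² + 35.4²) = 36.679 regardless of where D sits on A1. So V lies on both circle(B, 59.91) and circle(N, 36.679); the above-BL intersection is V = (-38.061, 46.266). D is the foot of the tangent from V: D = (-27.904, 12.355).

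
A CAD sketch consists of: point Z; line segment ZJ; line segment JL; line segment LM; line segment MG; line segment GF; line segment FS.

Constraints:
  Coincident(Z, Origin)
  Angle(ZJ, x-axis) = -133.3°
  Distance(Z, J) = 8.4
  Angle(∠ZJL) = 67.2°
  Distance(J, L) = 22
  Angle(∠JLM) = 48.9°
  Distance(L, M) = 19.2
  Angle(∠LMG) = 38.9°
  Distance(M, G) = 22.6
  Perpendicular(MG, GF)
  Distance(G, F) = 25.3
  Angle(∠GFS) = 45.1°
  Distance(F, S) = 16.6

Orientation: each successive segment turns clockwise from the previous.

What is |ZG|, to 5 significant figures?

17.331

Z is at the origin; ZJ runs at -133.3° with length 8.4, so J = (-5.7609, -6.1133). ∠ZJL = 67.2° gives JL at 113.90° from the x-axis; with |JL| = 22.0, L = (-14.674, 14.000). ∠JLM = 48.9° gives LM at -17.200° from the x-axis; with |LM| = 19.2, M = (3.6674, 8.3227). ∠LMG = 38.9° gives MG at -158.30° from the x-axis; with |MG| = 22.6, G = (-17.331, -0.033575). Then |ZG| = |G − Z| = 17.331.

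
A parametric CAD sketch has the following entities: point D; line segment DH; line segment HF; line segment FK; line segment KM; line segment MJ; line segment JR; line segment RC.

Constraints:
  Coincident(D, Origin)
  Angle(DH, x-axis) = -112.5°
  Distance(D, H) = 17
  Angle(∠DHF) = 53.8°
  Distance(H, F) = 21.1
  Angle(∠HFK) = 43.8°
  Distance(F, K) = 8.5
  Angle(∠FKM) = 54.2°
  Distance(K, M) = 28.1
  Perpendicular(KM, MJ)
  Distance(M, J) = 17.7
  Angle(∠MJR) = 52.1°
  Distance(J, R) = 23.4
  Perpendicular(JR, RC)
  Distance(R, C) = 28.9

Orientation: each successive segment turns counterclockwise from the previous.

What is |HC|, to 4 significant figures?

20.24

D is at the origin; DH runs at -112.5° with length 17.0, so H = (-6.506, -15.71). ∠DHF = 53.8° gives HF at 13.70° from the x-axis; with |HF| = 21.1, F = (13.99, -10.71). ∠HFK = 43.8° gives FK at 149.9° from the x-axis; with |FK| = 8.5, K = (6.640, -6.446). ∠FKM = 54.2° gives KM at -84.30° from the x-axis; with |KM| = 28.1, M = (9.431, -34.41). The perpendicularity gives MJ at right angles to KM, so MJ runs at 5.700°; with |MJ| = 17.7, J = (27.04, -32.65). ∠MJR = 52.1° gives JR at 133.6° from the x-axis; with |JR| = 23.4, R = (10.91, -15.70). The perpendicularity gives RC at right angles to JR, so RC runs at -136.4°; with |RC| = 28.9, C = (-10.02, -35.63). Then |HC| = |C − H| = 20.24.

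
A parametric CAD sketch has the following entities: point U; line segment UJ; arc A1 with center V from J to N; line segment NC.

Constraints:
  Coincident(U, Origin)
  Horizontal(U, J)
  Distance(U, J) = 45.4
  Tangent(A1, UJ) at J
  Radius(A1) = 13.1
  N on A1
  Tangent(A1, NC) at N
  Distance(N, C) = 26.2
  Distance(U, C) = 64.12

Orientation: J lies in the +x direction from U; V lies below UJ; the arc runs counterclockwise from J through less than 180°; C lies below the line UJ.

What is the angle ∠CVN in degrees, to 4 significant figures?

63.43°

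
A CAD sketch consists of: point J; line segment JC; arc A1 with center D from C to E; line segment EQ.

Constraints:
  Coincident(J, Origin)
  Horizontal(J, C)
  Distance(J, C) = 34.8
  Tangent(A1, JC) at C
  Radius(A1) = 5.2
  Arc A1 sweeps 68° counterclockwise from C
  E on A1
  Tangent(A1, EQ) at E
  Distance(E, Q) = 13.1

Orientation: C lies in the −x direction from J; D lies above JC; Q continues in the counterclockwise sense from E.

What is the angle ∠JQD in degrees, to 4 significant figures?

102.1°

J is at the origin; JC is horizontal with |JC| = 34.8 and C on the −x side, so C = (-34.80, 0.000). Tangency of A1 to JC means the radius DC is perpendicular to JC, so D = C + (0, 5.2) = (-34.80, 5.200). On A1, C sits at bearing -90° from D; a 68° counterclockwise sweep puts E at bearing -22°, so E = D + 5.2·(cos -22°, sin -22°) = (-29.98, 3.252). Since A1 is tangent to EQ there, DE ⟂ EQ, so EQ runs along (−sin -22°, cos -22°); with |EQ| = 13.1, Q = (-25.07, 15.40). Then cos ∠JQD = QJ·QD / (|QJ||QD|), giving 102.1°.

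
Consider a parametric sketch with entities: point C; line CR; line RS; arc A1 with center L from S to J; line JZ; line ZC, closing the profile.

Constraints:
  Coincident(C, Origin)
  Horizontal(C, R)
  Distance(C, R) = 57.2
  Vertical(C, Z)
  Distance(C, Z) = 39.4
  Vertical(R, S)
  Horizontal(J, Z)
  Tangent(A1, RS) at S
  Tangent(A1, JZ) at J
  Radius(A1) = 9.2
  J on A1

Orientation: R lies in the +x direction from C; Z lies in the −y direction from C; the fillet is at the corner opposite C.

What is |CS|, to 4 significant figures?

64.68

C is at the origin; C and R share the same y with |CR| = 57.2 and R on the +x side, so R = (57.20, 0.000). C and Z share the same x with |CZ| = 39.4 and Z on the −y side, so Z = (0.000, -39.40). The virtual corner opposite C is at (57.20, -39.40). A1 meets RS tangentially, so LS is at right angles to RS and since A1 is tangent to JZ there, LJ ⟂ JZ, with radius 9.2, so the center L sits 9.2 in from both sides at L = (48.00, -30.20). That places the tangent points at S = (57.20, -30.20) on RS and J = (48.00, -39.40) on JZ. Then |CS| = |S − C| = 64.68.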